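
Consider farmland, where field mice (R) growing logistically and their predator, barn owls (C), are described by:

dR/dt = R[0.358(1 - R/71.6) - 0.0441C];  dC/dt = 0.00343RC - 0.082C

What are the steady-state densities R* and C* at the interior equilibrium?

R* ≈ 23.9, C* ≈ 5.41

From dC/dt = 0 with C > 0: 0.00343R* = 0.082, so R* = 23.9.
Substitute into dR/dt = 0: 0.358(1 - 23.9/71.6) = 0.0441C*.
The bracket is 0.666, giving C* = 0.238/0.0441 = 5.41.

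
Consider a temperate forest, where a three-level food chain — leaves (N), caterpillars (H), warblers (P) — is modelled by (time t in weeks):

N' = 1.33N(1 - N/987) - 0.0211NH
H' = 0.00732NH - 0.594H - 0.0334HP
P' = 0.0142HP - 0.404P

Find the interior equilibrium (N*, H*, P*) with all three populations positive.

From dP/dt = 0: 0.0142H* = 0.404, so H* = 28.5.
From dN/dt = 0: 1.33(1 - N*/987) = 0.0211·28.5, giving N* = 987·(1 - 0.451) = 542.
From dH/dt = 0: 0.00732·542 - 0.594 = 0.0334P*, so P* = 3.37/0.0334 = 101.

N* ≈ 542, H* ≈ 28.5, P* ≈ 101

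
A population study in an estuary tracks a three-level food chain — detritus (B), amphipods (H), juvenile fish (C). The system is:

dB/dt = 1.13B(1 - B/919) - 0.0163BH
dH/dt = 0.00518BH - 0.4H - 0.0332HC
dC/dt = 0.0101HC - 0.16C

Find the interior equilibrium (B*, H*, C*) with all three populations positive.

B* ≈ 709, H* ≈ 15.8, C* ≈ 98.6

From dC/dt = 0: 0.0101H* = 0.16, so H* = 15.8.
From dB/dt = 0: 1.13(1 - B*/919) = 0.0163·15.8, giving B* = 919·(1 - 0.229) = 709.
From dH/dt = 0: 0.00518·709 - 0.4 = 0.0332C*, so C* = 3.27/0.0332 = 98.6.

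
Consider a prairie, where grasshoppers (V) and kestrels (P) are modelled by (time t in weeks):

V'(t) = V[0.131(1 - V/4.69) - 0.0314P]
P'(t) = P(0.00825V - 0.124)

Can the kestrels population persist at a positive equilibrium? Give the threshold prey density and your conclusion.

Threshold V = 15; K < 15, so no, the predator goes extinct.

The predator equation gives dP/dt > 0 only when V > 0.124/0.00825 = 15.
Without the predator, V → K = 4.69. Since 4.69 < 15, the predator cannot invade.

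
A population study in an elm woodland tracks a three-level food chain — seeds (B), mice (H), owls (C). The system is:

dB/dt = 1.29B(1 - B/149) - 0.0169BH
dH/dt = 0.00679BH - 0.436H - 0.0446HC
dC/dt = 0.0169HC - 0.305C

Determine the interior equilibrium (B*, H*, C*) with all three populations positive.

B* ≈ 114, H* ≈ 18, C* ≈ 7.55

From dC/dt = 0: 0.0169H* = 0.305, so H* = 18.
From dB/dt = 0: 1.29(1 - B*/149) = 0.0169·18, giving B* = 149·(1 - 0.236) = 114.
From dH/dt = 0: 0.00679·114 - 0.436 = 0.0446C*, so C* = 0.337/0.0446 = 7.55.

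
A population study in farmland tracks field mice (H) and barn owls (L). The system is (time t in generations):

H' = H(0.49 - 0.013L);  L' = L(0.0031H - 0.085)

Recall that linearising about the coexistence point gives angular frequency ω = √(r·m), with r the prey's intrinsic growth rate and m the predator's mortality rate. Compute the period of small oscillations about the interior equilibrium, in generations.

Here r = 0.49 and m = 0.085, so r·m = 0.0416.
ω = √0.0416 = 0.204 per generation, hence T = 2π/ω ≈ 30.8 generations.

T ≈ 30.8 generations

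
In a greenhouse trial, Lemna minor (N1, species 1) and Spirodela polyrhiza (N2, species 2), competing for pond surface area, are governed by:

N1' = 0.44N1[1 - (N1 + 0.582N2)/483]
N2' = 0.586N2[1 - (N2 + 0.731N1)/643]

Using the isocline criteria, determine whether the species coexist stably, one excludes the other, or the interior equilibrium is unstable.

stable coexistence

Compare the nullcline intercepts: K1/α12 = 483/0.582 = 830 > K2 = 643; K2/α21 = 643/0.731 = 880 > K1 = 483.
Since both inequalities hold, each species can invade when rare, so the interior equilibrium is stable.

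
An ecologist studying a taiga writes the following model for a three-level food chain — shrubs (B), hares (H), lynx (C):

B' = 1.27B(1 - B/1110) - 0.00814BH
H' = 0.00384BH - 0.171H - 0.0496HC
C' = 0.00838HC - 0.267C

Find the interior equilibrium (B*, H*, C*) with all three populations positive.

B* ≈ 883, H* ≈ 31.9, C* ≈ 64.9

From dC/dt = 0: 0.00838H* = 0.267, so H* = 31.9.
From dB/dt = 0: 1.27(1 - B*/1110) = 0.00814·31.9, giving B* = 1110·(1 - 0.204) = 883.
From dH/dt = 0: 0.00384·883 - 0.171 = 0.0496C*, so C* = 3.22/0.0496 = 64.9.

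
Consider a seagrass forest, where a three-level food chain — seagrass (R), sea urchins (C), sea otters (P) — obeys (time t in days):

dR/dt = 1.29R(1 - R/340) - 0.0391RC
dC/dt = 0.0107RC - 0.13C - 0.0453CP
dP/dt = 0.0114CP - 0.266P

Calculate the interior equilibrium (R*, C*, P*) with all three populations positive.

From dP/dt = 0: 0.0114C* = 0.266, so C* = 23.3.
From dR/dt = 0: 1.29(1 - R*/340) = 0.0391·23.3, giving R* = 340·(1 - 0.707) = 99.5.
From dC/dt = 0: 0.0107·99.5 - 0.13 = 0.0453P*, so P* = 0.935/0.0453 = 20.6.

R* ≈ 99.5, C* ≈ 23.3, P* ≈ 20.6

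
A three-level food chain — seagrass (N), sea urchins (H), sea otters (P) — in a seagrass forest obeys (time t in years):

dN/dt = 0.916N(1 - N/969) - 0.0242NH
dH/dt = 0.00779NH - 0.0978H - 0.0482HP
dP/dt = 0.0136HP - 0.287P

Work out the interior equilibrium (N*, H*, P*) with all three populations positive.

From dP/dt = 0: 0.0136H* = 0.287, so H* = 21.1.
From dN/dt = 0: 0.916(1 - N*/969) = 0.0242·21.1, giving N* = 969·(1 - 0.558) = 429.
From dH/dt = 0: 0.00779·429 - 0.0978 = 0.0482P*, so P* = 3.24/0.0482 = 67.3.

N* ≈ 429, H* ≈ 21.1, P* ≈ 67.3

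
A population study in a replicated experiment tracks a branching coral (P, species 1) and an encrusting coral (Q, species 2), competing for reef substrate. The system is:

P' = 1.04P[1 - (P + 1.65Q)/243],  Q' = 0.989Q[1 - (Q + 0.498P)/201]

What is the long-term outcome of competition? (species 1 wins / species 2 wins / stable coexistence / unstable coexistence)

Compare the nullcline intercepts: K1/α12 = 243/1.65 = 147 < K2 = 201; K2/α21 = 201/0.498 = 404 > K1 = 243.
Since the inequalities point opposite ways, species 2 can invade but species 1 cannot.

species 2 excludes species 1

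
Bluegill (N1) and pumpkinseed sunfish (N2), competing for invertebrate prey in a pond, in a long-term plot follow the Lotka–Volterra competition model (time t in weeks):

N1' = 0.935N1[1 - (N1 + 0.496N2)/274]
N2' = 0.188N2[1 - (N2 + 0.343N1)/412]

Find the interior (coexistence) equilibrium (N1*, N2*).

N1* ≈ 83.9, N2* ≈ 383

Setting both brackets to zero gives the nullclines N1 + 0.496N2 = 274 and 0.343N1 + N2 = 412.
Substituting N2 = 412 - 0.343N1 into the first: N1(1 - 0.496·0.343) = 274 - 0.496·412.
So N1* = 69.6/0.83 = 83.9, and then N2* = 412 - 0.343·83.9 = 383.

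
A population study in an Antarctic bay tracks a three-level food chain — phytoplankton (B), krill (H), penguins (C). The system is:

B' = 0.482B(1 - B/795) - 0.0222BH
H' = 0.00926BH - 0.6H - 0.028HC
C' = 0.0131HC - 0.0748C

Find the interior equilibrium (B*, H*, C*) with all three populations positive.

From dC/dt = 0: 0.0131H* = 0.0748, so H* = 5.71.
From dB/dt = 0: 0.482(1 - B*/795) = 0.0222·5.71, giving B* = 795·(1 - 0.263) = 586.
From dH/dt = 0: 0.00926·586 - 0.6 = 0.028C*, so C* = 4.83/0.028 = 172.

B* ≈ 586, H* ≈ 5.71, C* ≈ 172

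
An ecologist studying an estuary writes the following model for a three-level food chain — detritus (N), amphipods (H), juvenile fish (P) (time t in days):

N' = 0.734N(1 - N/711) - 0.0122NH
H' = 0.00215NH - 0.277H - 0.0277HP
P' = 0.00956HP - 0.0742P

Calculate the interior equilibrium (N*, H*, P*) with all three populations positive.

From dP/dt = 0: 0.00956H* = 0.0742, so H* = 7.76.
From dN/dt = 0: 0.734(1 - N*/711) = 0.0122·7.76, giving N* = 711·(1 - 0.129) = 619.
From dH/dt = 0: 0.00215·619 - 0.277 = 0.0277P*, so P* = 1.05/0.0277 = 38.1.

N* ≈ 619, H* ≈ 7.76, P* ≈ 38.1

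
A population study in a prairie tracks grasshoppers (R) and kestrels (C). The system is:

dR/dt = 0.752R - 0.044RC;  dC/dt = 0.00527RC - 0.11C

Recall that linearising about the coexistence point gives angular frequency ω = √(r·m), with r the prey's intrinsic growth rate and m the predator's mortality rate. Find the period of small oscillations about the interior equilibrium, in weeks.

T ≈ 21.8 weeks

Here r = 0.752 and m = 0.11, so r·m = 0.0827.
ω = √0.0827 = 0.288 per week, hence T = 2π/ω ≈ 21.8 weeks.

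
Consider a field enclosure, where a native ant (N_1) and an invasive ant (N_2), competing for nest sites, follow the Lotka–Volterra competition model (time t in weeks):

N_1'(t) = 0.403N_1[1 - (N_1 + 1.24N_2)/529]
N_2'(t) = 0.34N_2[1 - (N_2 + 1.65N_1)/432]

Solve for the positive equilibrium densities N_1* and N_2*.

Setting both brackets to zero gives the nullclines N_1 + 1.24N_2 = 529 and 1.65N_1 + N_2 = 432.
Substituting N_2 = 432 - 1.65N_1 into the first: N_1(1 - 1.24·1.65) = 529 - 1.24·432.
So N_1* = -6.68/-1.05 = 6.39, and then N_2* = 432 - 1.65·6.39 = 421.

N_1* ≈ 6.39, N_2* ≈ 421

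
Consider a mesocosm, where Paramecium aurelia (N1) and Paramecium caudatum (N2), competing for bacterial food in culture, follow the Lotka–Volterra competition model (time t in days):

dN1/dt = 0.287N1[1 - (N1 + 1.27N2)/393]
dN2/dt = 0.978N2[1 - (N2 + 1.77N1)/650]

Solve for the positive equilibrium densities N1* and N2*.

N1* ≈ 347, N2* ≈ 36.5

Setting both brackets to zero gives the nullclines N1 + 1.27N2 = 393 and 1.77N1 + N2 = 650.
Substituting N2 = 650 - 1.77N1 into the first: N1(1 - 1.27·1.77) = 393 - 1.27·650.
So N1* = -432/-1.25 = 347, and then N2* = 650 - 1.77·347 = 36.5.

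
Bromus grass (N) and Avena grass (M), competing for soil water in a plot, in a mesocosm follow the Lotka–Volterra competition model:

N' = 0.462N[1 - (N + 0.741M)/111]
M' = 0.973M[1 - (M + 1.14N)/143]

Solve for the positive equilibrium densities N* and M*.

N* ≈ 32.4, M* ≈ 106

Setting both brackets to zero gives the nullclines N + 0.741M = 111 and 1.14N + M = 143.
Substituting M = 143 - 1.14N into the first: N(1 - 0.741·1.14) = 111 - 0.741·143.
So N* = 5.04/0.155 = 32.4, and then M* = 143 - 1.14·32.4 = 106.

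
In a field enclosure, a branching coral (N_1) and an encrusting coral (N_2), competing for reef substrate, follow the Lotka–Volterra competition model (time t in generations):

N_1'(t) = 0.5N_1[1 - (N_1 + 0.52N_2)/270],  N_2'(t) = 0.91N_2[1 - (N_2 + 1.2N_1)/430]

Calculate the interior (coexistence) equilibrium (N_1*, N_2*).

Setting both brackets to zero gives the nullclines N_1 + 0.52N_2 = 270 and 1.2N_1 + N_2 = 430.
Substituting N_2 = 430 - 1.2N_1 into the first: N_1(1 - 0.52·1.2) = 270 - 0.52·430.
So N_1* = 46.4/0.376 = 123, and then N_2* = 430 - 1.2·123 = 282.

N_1* ≈ 123, N_2* ≈ 282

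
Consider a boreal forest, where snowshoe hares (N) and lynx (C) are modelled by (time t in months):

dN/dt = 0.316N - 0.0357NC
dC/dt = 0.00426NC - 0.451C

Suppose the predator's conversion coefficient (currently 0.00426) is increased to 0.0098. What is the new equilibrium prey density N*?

At the interior fixed point, setting dC/dt = 0 with C > 0 fixes N* = (predator death rate)/(NC coefficient) — independent of the other coefficients.
With the change, N* = 0.451/0.0098 = 46; it falls from 106.

N* ≈ 46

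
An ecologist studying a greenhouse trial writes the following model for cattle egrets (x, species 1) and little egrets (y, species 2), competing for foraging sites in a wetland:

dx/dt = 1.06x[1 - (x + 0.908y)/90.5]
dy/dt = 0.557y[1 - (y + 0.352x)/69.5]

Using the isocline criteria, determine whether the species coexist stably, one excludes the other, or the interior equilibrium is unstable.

stable coexistence

Compare the nullcline intercepts: K1/α12 = 90.5/0.908 = 99.7 > K2 = 69.5; K2/α21 = 69.5/0.352 = 197 > K1 = 90.5.
Since both inequalities hold, each species can invade when rare, so the interior equilibrium is stable.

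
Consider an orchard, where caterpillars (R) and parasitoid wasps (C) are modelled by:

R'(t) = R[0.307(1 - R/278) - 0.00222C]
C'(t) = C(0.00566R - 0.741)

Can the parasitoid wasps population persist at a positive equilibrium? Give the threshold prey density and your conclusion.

Threshold R = 131; K > 131, so yes, the predator persists.

The predator equation gives dC/dt > 0 only when R > 0.741/0.00566 = 131.
Without the predator, R → K = 278. Since 278 > 131, the predator can invade and persist.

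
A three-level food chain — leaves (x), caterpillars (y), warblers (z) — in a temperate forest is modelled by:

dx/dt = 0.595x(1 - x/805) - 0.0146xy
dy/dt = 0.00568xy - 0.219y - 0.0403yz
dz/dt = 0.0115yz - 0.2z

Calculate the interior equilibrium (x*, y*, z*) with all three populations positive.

x* ≈ 461, y* ≈ 17.4, z* ≈ 59.6

From dz/dt = 0: 0.0115y* = 0.2, so y* = 17.4.
From dx/dt = 0: 0.595(1 - x*/805) = 0.0146·17.4, giving x* = 805·(1 - 0.427) = 461.
From dy/dt = 0: 0.00568·461 - 0.219 = 0.0403z*, so z* = 2.4/0.0403 = 59.6.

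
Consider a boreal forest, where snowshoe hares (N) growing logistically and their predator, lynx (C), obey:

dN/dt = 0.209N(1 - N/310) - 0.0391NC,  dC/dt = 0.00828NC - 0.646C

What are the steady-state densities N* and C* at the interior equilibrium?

N* ≈ 78, C* ≈ 4

From dC/dt = 0 with C > 0: 0.00828N* = 0.646, so N* = 78.
Substitute into dN/dt = 0: 0.209(1 - 78/310) = 0.0391C*.
The bracket is 0.748, giving C* = 0.156/0.0391 = 4.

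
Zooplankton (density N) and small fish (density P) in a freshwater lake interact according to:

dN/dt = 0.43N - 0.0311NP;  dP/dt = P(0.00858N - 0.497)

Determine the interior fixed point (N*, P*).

N* ≈ 57.9, P* ≈ 13.8

Set dP/dt = 0 with P > 0: 0.00858N - 0.497 = 0, so N* = 0.497/0.00858 = 57.9.
Set dN/dt = 0 with N > 0: 0.43 - 0.0311P = 0, so P* = 0.43/0.0311 = 13.8.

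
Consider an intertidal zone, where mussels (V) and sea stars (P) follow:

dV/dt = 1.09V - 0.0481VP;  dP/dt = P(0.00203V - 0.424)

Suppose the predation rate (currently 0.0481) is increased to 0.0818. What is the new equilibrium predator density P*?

At the interior fixed point, setting dV/dt = 0 with V > 0 fixes P* = (prey growth rate)/(VP coefficient) — independent of the other coefficients.
With the change, P* = 1.09/0.0818 = 13.3; it falls from 22.7.

P* ≈ 13.3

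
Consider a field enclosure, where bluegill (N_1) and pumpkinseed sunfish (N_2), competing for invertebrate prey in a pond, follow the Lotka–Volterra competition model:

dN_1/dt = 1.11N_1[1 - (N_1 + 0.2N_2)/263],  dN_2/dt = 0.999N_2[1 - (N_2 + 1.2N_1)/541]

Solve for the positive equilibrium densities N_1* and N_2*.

N_1* ≈ 204, N_2* ≈ 297

Setting both brackets to zero gives the nullclines N_1 + 0.2N_2 = 263 and 1.2N_1 + N_2 = 541.
Substituting N_2 = 541 - 1.2N_1 into the first: N_1(1 - 0.2·1.2) = 263 - 0.2·541.
So N_1* = 155/0.76 = 204, and then N_2* = 541 - 1.2·204 = 297.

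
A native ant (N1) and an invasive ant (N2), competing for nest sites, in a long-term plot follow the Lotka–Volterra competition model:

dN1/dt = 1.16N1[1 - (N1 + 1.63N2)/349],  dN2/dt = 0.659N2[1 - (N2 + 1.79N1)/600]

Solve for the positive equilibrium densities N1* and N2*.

N1* ≈ 328, N2* ≈ 12.9

Setting both brackets to zero gives the nullclines N1 + 1.63N2 = 349 and 1.79N1 + N2 = 600.
Substituting N2 = 600 - 1.79N1 into the first: N1(1 - 1.63·1.79) = 349 - 1.63·600.
So N1* = -629/-1.92 = 328, and then N2* = 600 - 1.79·328 = 12.9.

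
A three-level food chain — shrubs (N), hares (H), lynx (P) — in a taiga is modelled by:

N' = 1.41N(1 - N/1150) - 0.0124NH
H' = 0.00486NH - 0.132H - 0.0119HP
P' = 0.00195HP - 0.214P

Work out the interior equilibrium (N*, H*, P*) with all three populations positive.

N* ≈ 40.1, H* ≈ 110, P* ≈ 5.29

From dP/dt = 0: 0.00195H* = 0.214, so H* = 110.
From dN/dt = 0: 1.41(1 - N*/1150) = 0.0124·110, giving N* = 1150·(1 - 0.965) = 40.1.
From dH/dt = 0: 0.00486·40.1 - 0.132 = 0.0119P*, so P* = 0.0629/0.0119 = 5.29.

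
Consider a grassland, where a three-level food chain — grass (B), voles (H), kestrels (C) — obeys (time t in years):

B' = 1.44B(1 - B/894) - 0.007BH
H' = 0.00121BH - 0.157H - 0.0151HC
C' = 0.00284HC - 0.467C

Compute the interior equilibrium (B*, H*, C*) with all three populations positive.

From dC/dt = 0: 0.00284H* = 0.467, so H* = 164.
From dB/dt = 0: 1.44(1 - B*/894) = 0.007·164, giving B* = 894·(1 - 0.799) = 179.
From dH/dt = 0: 0.00121·179 - 0.157 = 0.0151C*, so C* = 0.0601/0.0151 = 3.98.

B* ≈ 179, H* ≈ 164, C* ≈ 3.98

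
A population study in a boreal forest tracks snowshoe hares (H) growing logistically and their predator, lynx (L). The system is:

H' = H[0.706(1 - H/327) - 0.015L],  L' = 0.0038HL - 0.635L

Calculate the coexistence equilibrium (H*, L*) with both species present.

H* ≈ 167, L* ≈ 23

From dL/dt = 0 with L > 0: 0.0038H* = 0.635, so H* = 167.
Substitute into dH/dt = 0: 0.706(1 - 167/327) = 0.015L*.
The bracket is 0.489, giving L* = 0.345/0.015 = 23.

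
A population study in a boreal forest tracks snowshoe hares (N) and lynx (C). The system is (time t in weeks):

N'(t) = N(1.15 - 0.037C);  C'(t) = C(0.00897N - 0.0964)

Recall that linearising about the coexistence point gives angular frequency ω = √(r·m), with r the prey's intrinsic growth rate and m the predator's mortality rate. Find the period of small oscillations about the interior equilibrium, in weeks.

Here r = 1.15 and m = 0.0964, so r·m = 0.111.
ω = √0.111 = 0.333 per week, hence T = 2π/ω ≈ 18.9 weeks.

T ≈ 18.9 weeks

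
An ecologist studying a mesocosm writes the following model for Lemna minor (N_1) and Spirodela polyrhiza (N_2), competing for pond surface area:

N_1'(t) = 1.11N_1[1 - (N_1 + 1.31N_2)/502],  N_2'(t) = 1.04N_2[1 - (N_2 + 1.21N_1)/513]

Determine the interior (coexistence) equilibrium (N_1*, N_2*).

N_1* ≈ 291, N_2* ≈ 161

Setting both brackets to zero gives the nullclines N_1 + 1.31N_2 = 502 and 1.21N_1 + N_2 = 513.
Substituting N_2 = 513 - 1.21N_1 into the first: N_1(1 - 1.31·1.21) = 502 - 1.31·513.
So N_1* = -170/-0.585 = 291, and then N_2* = 513 - 1.21·291 = 161.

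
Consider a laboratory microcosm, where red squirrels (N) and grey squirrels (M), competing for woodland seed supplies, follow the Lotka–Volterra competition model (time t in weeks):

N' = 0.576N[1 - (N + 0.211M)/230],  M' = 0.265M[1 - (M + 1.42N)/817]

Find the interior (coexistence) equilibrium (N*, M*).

N* ≈ 82.3, M* ≈ 700

Setting both brackets to zero gives the nullclines N + 0.211M = 230 and 1.42N + M = 817.
Substituting M = 817 - 1.42N into the first: N(1 - 0.211·1.42) = 230 - 0.211·817.
So N* = 57.6/0.7 = 82.3, and then M* = 817 - 1.42·82.3 = 700.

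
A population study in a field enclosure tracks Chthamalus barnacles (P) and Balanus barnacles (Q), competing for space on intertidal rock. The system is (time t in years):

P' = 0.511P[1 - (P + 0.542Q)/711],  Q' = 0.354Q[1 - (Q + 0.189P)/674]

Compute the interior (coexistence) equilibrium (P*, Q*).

Setting both brackets to zero gives the nullclines P + 0.542Q = 711 and 0.189P + Q = 674.
Substituting Q = 674 - 0.189P into the first: P(1 - 0.542·0.189) = 711 - 0.542·674.
So P* = 346/0.898 = 385, and then Q* = 674 - 0.189·385 = 601.

P* ≈ 385, Q* ≈ 601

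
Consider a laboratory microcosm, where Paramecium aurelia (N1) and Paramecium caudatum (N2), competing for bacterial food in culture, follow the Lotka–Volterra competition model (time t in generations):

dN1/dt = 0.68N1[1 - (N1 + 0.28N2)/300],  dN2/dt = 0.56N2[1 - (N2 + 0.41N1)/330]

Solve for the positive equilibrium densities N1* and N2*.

Setting both brackets to zero gives the nullclines N1 + 0.28N2 = 300 and 0.41N1 + N2 = 330.
Substituting N2 = 330 - 0.41N1 into the first: N1(1 - 0.28·0.41) = 300 - 0.28·330.
So N1* = 208/0.885 = 235, and then N2* = 330 - 0.41·235 = 234.

N1* ≈ 235, N2* ≈ 234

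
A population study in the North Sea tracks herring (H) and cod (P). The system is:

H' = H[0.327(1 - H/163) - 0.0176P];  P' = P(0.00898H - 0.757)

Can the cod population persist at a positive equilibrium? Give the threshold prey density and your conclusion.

The predator equation gives dP/dt > 0 only when H > 0.757/0.00898 = 84.3.
Without the predator, H → K = 163. Since 163 > 84.3, the predator can invade and persist.

Threshold H = 84.3; K > 84.3, so yes, the predator persists.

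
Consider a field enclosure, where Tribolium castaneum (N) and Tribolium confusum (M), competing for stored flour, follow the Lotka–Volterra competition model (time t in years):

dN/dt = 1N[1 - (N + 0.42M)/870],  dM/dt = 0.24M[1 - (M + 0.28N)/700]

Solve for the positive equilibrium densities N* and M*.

N* ≈ 653, M* ≈ 517

Setting both brackets to zero gives the nullclines N + 0.42M = 870 and 0.28N + M = 700.
Substituting M = 700 - 0.28N into the first: N(1 - 0.42·0.28) = 870 - 0.42·700.
So N* = 576/0.882 = 653, and then M* = 700 - 0.28·653 = 517.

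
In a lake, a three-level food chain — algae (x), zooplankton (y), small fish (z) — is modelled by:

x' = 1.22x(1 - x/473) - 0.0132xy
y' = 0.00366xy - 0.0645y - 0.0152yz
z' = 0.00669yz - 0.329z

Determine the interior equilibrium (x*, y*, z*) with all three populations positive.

x* ≈ 221, y* ≈ 49.2, z* ≈ 49

From dz/dt = 0: 0.00669y* = 0.329, so y* = 49.2.
From dx/dt = 0: 1.22(1 - x*/473) = 0.0132·49.2, giving x* = 473·(1 - 0.532) = 221.
From dy/dt = 0: 0.00366·221 - 0.0645 = 0.0152z*, so z* = 0.746/0.0152 = 49.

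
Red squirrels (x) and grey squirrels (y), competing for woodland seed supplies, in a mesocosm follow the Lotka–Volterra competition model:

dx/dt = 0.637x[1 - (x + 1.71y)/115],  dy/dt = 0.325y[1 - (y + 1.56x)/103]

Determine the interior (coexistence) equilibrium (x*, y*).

x* ≈ 36.7, y* ≈ 45.8

Setting both brackets to zero gives the nullclines x + 1.71y = 115 and 1.56x + y = 103.
Substituting y = 103 - 1.56x into the first: x(1 - 1.71·1.56) = 115 - 1.71·103.
So x* = -61.1/-1.67 = 36.7, and then y* = 103 - 1.56·36.7 = 45.8.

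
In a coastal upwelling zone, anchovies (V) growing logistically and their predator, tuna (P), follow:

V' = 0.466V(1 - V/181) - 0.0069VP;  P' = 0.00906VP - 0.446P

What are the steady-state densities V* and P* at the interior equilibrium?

From dP/dt = 0 with P > 0: 0.00906V* = 0.446, so V* = 49.2.
Substitute into dV/dt = 0: 0.466(1 - 49.2/181) = 0.0069P*.
The bracket is 0.728, giving P* = 0.339/0.0069 = 49.2.

V* ≈ 49.2, P* ≈ 49.2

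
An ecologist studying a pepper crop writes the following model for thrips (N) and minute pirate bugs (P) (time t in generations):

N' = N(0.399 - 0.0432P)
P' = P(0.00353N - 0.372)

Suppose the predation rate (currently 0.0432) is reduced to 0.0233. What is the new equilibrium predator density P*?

P* ≈ 17.1

At the interior fixed point, setting dN/dt = 0 with N > 0 fixes P* = (prey growth rate)/(NP coefficient) — independent of the other coefficients.
With the change, P* = 0.399/0.0233 = 17.1; it rises from 9.24.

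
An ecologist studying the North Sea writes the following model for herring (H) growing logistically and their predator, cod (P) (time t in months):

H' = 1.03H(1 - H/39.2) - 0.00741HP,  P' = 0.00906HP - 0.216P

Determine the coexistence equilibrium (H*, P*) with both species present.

H* ≈ 23.8, P* ≈ 54.5

From dP/dt = 0 with P > 0: 0.00906H* = 0.216, so H* = 23.8.
Substitute into dH/dt = 0: 1.03(1 - 23.8/39.2) = 0.00741P*.
The bracket is 0.392, giving P* = 0.404/0.00741 = 54.5.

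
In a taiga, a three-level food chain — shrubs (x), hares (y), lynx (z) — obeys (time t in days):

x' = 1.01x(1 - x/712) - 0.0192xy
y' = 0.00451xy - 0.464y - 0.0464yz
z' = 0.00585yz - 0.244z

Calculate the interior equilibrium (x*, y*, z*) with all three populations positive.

From dz/dt = 0: 0.00585y* = 0.244, so y* = 41.7.
From dx/dt = 0: 1.01(1 - x*/712) = 0.0192·41.7, giving x* = 712·(1 - 0.793) = 147.
From dy/dt = 0: 0.00451·147 - 0.464 = 0.0464z*, so z* = 0.201/0.0464 = 4.33.

x* ≈ 147, y* ≈ 41.7, z* ≈ 4.33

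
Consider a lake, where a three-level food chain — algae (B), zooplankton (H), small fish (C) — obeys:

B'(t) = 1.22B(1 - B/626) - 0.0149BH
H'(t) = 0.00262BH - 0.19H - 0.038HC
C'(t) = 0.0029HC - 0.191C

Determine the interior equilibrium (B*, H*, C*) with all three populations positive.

B* ≈ 122, H* ≈ 65.9, C* ≈ 3.44

From dC/dt = 0: 0.0029H* = 0.191, so H* = 65.9.
From dB/dt = 0: 1.22(1 - B*/626) = 0.0149·65.9, giving B* = 626·(1 - 0.804) = 122.
From dH/dt = 0: 0.00262·122 - 0.19 = 0.038C*, so C* = 0.131/0.038 = 3.44.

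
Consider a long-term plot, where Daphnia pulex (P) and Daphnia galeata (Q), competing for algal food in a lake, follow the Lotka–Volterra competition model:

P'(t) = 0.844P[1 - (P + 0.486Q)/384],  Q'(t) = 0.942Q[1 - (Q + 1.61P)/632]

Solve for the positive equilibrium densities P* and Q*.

Setting both brackets to zero gives the nullclines P + 0.486Q = 384 and 1.61P + Q = 632.
Substituting Q = 632 - 1.61P into the first: P(1 - 0.486·1.61) = 384 - 0.486·632.
So P* = 76.8/0.218 = 353, and then Q* = 632 - 1.61·353 = 63.3.

P* ≈ 353, Q* ≈ 63.3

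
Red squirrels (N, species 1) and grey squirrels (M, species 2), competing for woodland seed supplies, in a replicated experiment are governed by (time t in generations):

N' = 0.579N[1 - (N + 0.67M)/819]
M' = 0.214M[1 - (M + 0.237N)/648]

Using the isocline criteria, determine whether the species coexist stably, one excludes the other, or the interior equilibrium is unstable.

stable coexistence

Compare the nullcline intercepts: K1/α12 = 819/0.67 = 1220 > K2 = 648; K2/α21 = 648/0.237 = 2730 > K1 = 819.
Since both inequalities hold, each species can invade when rare, so the interior equilibrium is stable.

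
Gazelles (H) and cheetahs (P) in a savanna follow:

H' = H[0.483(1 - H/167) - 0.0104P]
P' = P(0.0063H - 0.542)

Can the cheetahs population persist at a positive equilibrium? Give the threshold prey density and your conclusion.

Threshold H = 86; K > 86, so yes, the predator persists.

The predator equation gives dP/dt > 0 only when H > 0.542/0.0063 = 86.
Without the predator, H → K = 167. Since 167 > 86, the predator can invade and persist.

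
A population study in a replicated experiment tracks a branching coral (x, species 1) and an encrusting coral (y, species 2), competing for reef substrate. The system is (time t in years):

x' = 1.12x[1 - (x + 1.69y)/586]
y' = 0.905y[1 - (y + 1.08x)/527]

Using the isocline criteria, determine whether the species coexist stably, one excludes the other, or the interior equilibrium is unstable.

Compare the nullcline intercepts: K1/α12 = 586/1.69 = 347 < K2 = 527; K2/α21 = 527/1.08 = 488 < K1 = 586.
Since both are reversed, neither can invade when rare; the interior point is a saddle.

unstable coexistence (outcome depends on initial conditions)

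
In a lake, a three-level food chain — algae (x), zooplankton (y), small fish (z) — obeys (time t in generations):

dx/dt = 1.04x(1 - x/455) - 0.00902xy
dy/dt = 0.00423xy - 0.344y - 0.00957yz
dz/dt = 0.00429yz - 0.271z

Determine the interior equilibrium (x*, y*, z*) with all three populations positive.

From dz/dt = 0: 0.00429y* = 0.271, so y* = 63.2.
From dx/dt = 0: 1.04(1 - x*/455) = 0.00902·63.2, giving x* = 455·(1 - 0.548) = 206.
From dy/dt = 0: 0.00423·206 - 0.344 = 0.00957z*, so z* = 0.526/0.00957 = 55.

x* ≈ 206, y* ≈ 63.2, z* ≈ 55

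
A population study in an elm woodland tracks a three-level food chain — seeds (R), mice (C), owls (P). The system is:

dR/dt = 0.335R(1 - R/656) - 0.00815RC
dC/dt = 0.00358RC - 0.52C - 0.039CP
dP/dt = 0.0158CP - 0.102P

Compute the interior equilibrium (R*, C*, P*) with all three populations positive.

R* ≈ 553, C* ≈ 6.46, P* ≈ 37.4

From dP/dt = 0: 0.0158C* = 0.102, so C* = 6.46.
From dR/dt = 0: 0.335(1 - R*/656) = 0.00815·6.46, giving R* = 656·(1 - 0.157) = 553.
From dC/dt = 0: 0.00358·553 - 0.52 = 0.039P*, so P* = 1.46/0.039 = 37.4.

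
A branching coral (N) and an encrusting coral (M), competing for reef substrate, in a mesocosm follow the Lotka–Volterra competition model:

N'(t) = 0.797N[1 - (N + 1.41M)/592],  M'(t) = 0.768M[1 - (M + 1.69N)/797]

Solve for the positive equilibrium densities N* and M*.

N* ≈ 385, M* ≈ 147

Setting both brackets to zero gives the nullclines N + 1.41M = 592 and 1.69N + M = 797.
Substituting M = 797 - 1.69N into the first: N(1 - 1.41·1.69) = 592 - 1.41·797.
So N* = -532/-1.38 = 385, and then M* = 797 - 1.69·385 = 147.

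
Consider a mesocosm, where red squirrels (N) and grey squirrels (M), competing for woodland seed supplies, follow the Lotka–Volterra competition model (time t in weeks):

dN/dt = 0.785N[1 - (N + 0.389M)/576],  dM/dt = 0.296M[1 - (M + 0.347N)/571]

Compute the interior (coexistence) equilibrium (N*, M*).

Setting both brackets to zero gives the nullclines N + 0.389M = 576 and 0.347N + M = 571.
Substituting M = 571 - 0.347N into the first: N(1 - 0.389·0.347) = 576 - 0.389·571.
So N* = 354/0.865 = 409, and then M* = 571 - 0.347·409 = 429.

N* ≈ 409, M* ≈ 429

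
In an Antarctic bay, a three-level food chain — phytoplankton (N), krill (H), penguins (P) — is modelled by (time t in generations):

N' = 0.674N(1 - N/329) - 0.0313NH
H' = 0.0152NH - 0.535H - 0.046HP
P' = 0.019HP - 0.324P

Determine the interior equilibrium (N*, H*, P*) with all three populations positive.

N* ≈ 68.5, H* ≈ 17.1, P* ≈ 11

From dP/dt = 0: 0.019H* = 0.324, so H* = 17.1.
From dN/dt = 0: 0.674(1 - N*/329) = 0.0313·17.1, giving N* = 329·(1 - 0.792) = 68.5.
From dH/dt = 0: 0.0152·68.5 - 0.535 = 0.046P*, so P* = 0.506/0.046 = 11.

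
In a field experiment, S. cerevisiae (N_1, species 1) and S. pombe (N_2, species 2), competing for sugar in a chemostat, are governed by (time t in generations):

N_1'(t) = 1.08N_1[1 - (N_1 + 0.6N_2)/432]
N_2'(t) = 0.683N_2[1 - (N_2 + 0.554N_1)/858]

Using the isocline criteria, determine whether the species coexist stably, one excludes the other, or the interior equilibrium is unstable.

species 2 excludes species 1

Compare the nullcline intercepts: K1/α12 = 432/0.6 = 720 < K2 = 858; K2/α21 = 858/0.554 = 1550 > K1 = 432.
Since the inequalities point opposite ways, species 2 can invade but species 1 cannot.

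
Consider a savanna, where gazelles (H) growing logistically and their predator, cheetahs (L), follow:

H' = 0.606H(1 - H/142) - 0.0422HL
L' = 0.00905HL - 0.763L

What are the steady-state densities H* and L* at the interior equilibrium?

From dL/dt = 0 with L > 0: 0.00905H* = 0.763, so H* = 84.3.
Substitute into dH/dt = 0: 0.606(1 - 84.3/142) = 0.0422L*.
The bracket is 0.406, giving L* = 0.246/0.0422 = 5.83.

H* ≈ 84.3, L* ≈ 5.83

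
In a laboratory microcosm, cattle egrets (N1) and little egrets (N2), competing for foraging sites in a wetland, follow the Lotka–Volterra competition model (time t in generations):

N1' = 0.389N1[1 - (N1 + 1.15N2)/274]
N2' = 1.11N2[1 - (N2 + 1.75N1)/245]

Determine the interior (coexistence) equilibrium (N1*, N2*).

Setting both brackets to zero gives the nullclines N1 + 1.15N2 = 274 and 1.75N1 + N2 = 245.
Substituting N2 = 245 - 1.75N1 into the first: N1(1 - 1.15·1.75) = 274 - 1.15·245.
So N1* = -7.75/-1.01 = 7.65, and then N2* = 245 - 1.75·7.65 = 232.

N1* ≈ 7.65, N2* ≈ 232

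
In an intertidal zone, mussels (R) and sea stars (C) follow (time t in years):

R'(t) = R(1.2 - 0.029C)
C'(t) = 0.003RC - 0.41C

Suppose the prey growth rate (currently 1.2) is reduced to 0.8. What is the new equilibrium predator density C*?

At the interior fixed point, setting dR/dt = 0 with R > 0 fixes C* = (prey growth rate)/(RC coefficient) — independent of the other coefficients.
With the change, C* = 0.8/0.029 = 27.6; it falls from 41.4.

C* ≈ 27.6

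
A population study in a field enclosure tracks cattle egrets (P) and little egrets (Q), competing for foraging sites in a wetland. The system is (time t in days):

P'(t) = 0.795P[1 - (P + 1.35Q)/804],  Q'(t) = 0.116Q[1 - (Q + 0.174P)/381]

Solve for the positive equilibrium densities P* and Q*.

Setting both brackets to zero gives the nullclines P + 1.35Q = 804 and 0.174P + Q = 381.
Substituting Q = 381 - 0.174P into the first: P(1 - 1.35·0.174) = 804 - 1.35·381.
So P* = 290/0.765 = 379, and then Q* = 381 - 0.174·379 = 315.

P* ≈ 379, Q* ≈ 315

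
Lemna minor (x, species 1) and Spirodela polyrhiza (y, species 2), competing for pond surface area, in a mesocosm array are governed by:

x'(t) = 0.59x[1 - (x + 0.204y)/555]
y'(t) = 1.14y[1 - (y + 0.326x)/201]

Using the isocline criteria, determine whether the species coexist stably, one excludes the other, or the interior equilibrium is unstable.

Compare the nullcline intercepts: K1/α12 = 555/0.204 = 2720 > K2 = 201; K2/α21 = 201/0.326 = 617 > K1 = 555.
Since both inequalities hold, each species can invade when rare, so the interior equilibrium is stable.

stable coexistence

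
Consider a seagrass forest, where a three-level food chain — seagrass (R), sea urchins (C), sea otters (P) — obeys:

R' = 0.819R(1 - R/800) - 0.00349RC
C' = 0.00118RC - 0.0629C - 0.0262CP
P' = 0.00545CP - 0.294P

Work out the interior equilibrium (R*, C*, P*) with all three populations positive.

R* ≈ 616, C* ≈ 53.9, P* ≈ 25.3

From dP/dt = 0: 0.00545C* = 0.294, so C* = 53.9.
From dR/dt = 0: 0.819(1 - R*/800) = 0.00349·53.9, giving R* = 800·(1 - 0.23) = 616.
From dC/dt = 0: 0.00118·616 - 0.0629 = 0.0262P*, so P* = 0.664/0.0262 = 25.3.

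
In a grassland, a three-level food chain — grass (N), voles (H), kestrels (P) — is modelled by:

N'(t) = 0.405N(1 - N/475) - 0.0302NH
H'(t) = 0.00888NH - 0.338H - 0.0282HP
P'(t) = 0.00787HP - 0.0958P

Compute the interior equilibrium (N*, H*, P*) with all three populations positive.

N* ≈ 43.8, H* ≈ 12.2, P* ≈ 1.82

From dP/dt = 0: 0.00787H* = 0.0958, so H* = 12.2.
From dN/dt = 0: 0.405(1 - N*/475) = 0.0302·12.2, giving N* = 475·(1 - 0.908) = 43.8.
From dH/dt = 0: 0.00888·43.8 - 0.338 = 0.0282P*, so P* = 0.0513/0.0282 = 1.82.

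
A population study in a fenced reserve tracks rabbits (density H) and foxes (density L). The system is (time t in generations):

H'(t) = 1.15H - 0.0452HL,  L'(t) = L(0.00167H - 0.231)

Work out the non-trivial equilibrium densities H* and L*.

Set dL/dt = 0 with L > 0: 0.00167H - 0.231 = 0, so H* = 0.231/0.00167 = 138.
Set dH/dt = 0 with H > 0: 1.15 - 0.0452L = 0, so L* = 1.15/0.0452 = 25.4.

H* ≈ 138, L* ≈ 25.4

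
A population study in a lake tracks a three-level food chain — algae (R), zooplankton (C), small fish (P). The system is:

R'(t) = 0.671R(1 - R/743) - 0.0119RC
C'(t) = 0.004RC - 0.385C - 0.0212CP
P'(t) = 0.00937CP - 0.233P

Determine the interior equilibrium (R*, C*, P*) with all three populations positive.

R* ≈ 415, C* ≈ 24.9, P* ≈ 60.2

From dP/dt = 0: 0.00937C* = 0.233, so C* = 24.9.
From dR/dt = 0: 0.671(1 - R*/743) = 0.0119·24.9, giving R* = 743·(1 - 0.441) = 415.
From dC/dt = 0: 0.004·415 - 0.385 = 0.0212P*, so P* = 1.28/0.0212 = 60.2.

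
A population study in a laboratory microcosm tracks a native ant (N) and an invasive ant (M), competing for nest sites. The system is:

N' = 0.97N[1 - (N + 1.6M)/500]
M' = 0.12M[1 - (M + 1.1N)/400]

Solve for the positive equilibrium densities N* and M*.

Setting both brackets to zero gives the nullclines N + 1.6M = 500 and 1.1N + M = 400.
Substituting M = 400 - 1.1N into the first: N(1 - 1.6·1.1) = 500 - 1.6·400.
So N* = -140/-0.76 = 184, and then M* = 400 - 1.1·184 = 197.

N* ≈ 184, M* ≈ 197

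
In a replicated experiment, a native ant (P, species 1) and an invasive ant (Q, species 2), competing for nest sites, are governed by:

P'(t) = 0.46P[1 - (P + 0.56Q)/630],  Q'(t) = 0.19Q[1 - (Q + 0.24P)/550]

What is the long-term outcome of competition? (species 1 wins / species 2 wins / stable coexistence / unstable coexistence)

stable coexistence

Compare the nullcline intercepts: K1/α12 = 630/0.56 = 1120 > K2 = 550; K2/α21 = 550/0.24 = 2290 > K1 = 630.
Since both inequalities hold, each species can invade when rare, so the interior equilibrium is stable.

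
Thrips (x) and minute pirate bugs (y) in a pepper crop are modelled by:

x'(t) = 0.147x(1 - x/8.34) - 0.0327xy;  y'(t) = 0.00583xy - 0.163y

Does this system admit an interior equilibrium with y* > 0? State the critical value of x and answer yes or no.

Threshold x = 28; K < 28, so no, the predator goes extinct.

The predator equation gives dy/dt > 0 only when x > 0.163/0.00583 = 28.
Without the predator, x → K = 8.34. Since 8.34 < 28, the predator cannot invade.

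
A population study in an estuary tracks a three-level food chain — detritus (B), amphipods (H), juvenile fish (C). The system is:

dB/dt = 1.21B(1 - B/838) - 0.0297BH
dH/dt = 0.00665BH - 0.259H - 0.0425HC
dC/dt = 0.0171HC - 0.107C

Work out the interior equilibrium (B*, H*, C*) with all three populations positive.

From dC/dt = 0: 0.0171H* = 0.107, so H* = 6.26.
From dB/dt = 0: 1.21(1 - B*/838) = 0.0297·6.26, giving B* = 838·(1 - 0.154) = 709.
From dH/dt = 0: 0.00665·709 - 0.259 = 0.0425C*, so C* = 4.46/0.0425 = 105.

B* ≈ 709, H* ≈ 6.26, C* ≈ 105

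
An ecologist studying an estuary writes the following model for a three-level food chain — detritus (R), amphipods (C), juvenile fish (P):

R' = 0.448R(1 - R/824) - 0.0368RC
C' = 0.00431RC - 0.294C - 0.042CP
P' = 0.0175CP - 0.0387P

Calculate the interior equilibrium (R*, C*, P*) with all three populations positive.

R* ≈ 674, C* ≈ 2.21, P* ≈ 62.2

From dP/dt = 0: 0.0175C* = 0.0387, so C* = 2.21.
From dR/dt = 0: 0.448(1 - R*/824) = 0.0368·2.21, giving R* = 824·(1 - 0.182) = 674.
From dC/dt = 0: 0.00431·674 - 0.294 = 0.042P*, so P* = 2.61/0.042 = 62.2.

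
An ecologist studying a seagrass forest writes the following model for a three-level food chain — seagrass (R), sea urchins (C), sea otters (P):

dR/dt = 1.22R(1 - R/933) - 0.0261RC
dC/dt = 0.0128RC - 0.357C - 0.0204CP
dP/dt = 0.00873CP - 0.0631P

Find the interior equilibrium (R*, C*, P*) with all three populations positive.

R* ≈ 789, C* ≈ 7.23, P* ≈ 477

From dP/dt = 0: 0.00873C* = 0.0631, so C* = 7.23.
From dR/dt = 0: 1.22(1 - R*/933) = 0.0261·7.23, giving R* = 933·(1 - 0.155) = 789.
From dC/dt = 0: 0.0128·789 - 0.357 = 0.0204P*, so P* = 9.74/0.0204 = 477.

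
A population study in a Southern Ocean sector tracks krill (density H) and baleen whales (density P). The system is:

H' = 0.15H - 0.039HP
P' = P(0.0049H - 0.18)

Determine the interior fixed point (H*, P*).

Set dP/dt = 0 with P > 0: 0.0049H - 0.18 = 0, so H* = 0.18/0.0049 = 36.7.
Set dH/dt = 0 with H > 0: 0.15 - 0.039P = 0, so P* = 0.15/0.039 = 3.85.

H* ≈ 36.7, P* ≈ 3.85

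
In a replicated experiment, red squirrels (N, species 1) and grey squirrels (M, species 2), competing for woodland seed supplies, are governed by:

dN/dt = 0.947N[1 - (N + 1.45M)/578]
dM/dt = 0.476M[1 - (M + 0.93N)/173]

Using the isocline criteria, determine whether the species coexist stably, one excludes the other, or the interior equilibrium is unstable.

species 1 excludes species 2

Compare the nullcline intercepts: K1/α12 = 578/1.45 = 399 > K2 = 173; K2/α21 = 173/0.93 = 186 < K1 = 578.
Since the inequalities point opposite ways, species 1 can invade but species 2 cannot.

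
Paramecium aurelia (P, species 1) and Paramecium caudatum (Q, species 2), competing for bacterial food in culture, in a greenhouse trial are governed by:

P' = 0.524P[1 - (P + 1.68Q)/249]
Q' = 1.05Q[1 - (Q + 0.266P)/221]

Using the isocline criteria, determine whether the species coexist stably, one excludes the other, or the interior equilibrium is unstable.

species 2 excludes species 1

Compare the nullcline intercepts: K1/α12 = 249/1.68 = 148 < K2 = 221; K2/α21 = 221/0.266 = 831 > K1 = 249.
Since the inequalities point opposite ways, species 2 can invade but species 1 cannot.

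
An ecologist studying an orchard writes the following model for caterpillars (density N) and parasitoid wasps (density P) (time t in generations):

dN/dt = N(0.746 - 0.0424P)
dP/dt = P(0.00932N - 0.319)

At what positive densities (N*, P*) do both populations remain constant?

Set dP/dt = 0 with P > 0: 0.00932N - 0.319 = 0, so N* = 0.319/0.00932 = 34.2.
Set dN/dt = 0 with N > 0: 0.746 - 0.0424P = 0, so P* = 0.746/0.0424 = 17.6.

N* ≈ 34.2, P* ≈ 17.6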